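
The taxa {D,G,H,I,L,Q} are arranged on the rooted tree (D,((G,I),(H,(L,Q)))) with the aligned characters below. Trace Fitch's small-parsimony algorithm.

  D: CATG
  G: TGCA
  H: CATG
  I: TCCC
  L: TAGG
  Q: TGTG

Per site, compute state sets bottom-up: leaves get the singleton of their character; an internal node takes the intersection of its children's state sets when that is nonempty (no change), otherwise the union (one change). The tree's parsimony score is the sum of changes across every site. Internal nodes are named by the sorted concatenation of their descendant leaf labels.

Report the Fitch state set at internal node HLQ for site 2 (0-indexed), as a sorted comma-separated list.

T

site 0, node GI: G={T} ∩ I={T} → {T} (+0)
site 0, node LQ: L={T} ∩ Q={T} → {T} (+0)
site 0, node HLQ: H={C} ∪ LQ={T} → {C,T} (+1)
site 0, node GHILQ: GI={T} ∩ HLQ={C,T} → {T} (+0)
site 0, node DGHILQ: D={C} ∪ GHILQ={T} → {C,T} (+1)
site 1, node GI: G={G} ∪ I={C} → {C,G} (+1)
site 1, node LQ: L={A} ∪ Q={G} → {A,G} (+1)
site 1, node HLQ: H={A} ∩ LQ={A,G} → {A} (+0)
site 1, node GHILQ: GI={C,G} ∪ HLQ={A} → {A,C,G} (+1)
site 1, node DGHILQ: D={A} ∩ GHILQ={A,C,G} → {A} (+0)
site 2, node GI: G={C} ∩ I={C} → {C} (+0)
site 2, node LQ: L={G} ∪ Q={T} → {G,T} (+1)
site 2, node HLQ: H={T} ∩ LQ={G,T} → {T} (+0)
site 2, node GHILQ: GI={C} ∪ HLQ={T} → {C,T} (+1)
site 2, node DGHILQ: D={T} ∩ GHILQ={C,T} → {T} (+0)
site 3, node GI: G={A} ∪ I={C} → {A,C} (+1)
site 3, node LQ: L={G} ∩ Q={G} → {G} (+0)
site 3, node HLQ: H={G} ∩ LQ={G} → {G} (+0)
site 3, node GHILQ: GI={A,C} ∪ HLQ={G} → {A,C,G} (+1)
site 3, node DGHILQ: D={G} ∩ GHILQ={A,C,G} → {G} (+0)
per-site changes: [2, 3, 2, 2]; total = 9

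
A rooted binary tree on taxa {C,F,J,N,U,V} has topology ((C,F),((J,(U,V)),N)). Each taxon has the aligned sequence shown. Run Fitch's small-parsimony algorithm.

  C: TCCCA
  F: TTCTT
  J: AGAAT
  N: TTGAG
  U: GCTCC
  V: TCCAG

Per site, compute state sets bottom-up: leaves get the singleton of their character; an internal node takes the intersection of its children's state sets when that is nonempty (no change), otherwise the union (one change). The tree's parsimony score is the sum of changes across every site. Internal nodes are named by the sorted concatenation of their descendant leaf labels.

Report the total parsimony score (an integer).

15

site 0, node CF: C={T} ∩ F={T} → {T} (+0)
site 0, node UV: U={G} ∪ V={T} → {G,T} (+1)
site 0, node JUV: J={A} ∪ UV={G,T} → {A,G,T} (+1)
site 0, node JNUV: JUV={A,G,T} ∩ N={T} → {T} (+0)
site 0, node CFJNUV: CF={T} ∩ JNUV={T} → {T} (+0)
site 1, node CF: C={C} ∪ F={T} → {C,T} (+1)
site 1, node UV: U={C} ∩ V={C} → {C} (+0)
site 1, node JUV: J={G} ∪ UV={C} → {C,G} (+1)
site 1, node JNUV: JUV={C,G} ∪ N={T} → {C,G,T} (+1)
site 1, node CFJNUV: CF={C,T} ∩ JNUV={C,G,T} → {C,T} (+0)
site 2, node CF: C={C} ∩ F={C} → {C} (+0)
site 2, node UV: U={T} ∪ V={C} → {C,T} (+1)
site 2, node JUV: J={A} ∪ UV={C,T} → {A,C,T} (+1)
site 2, node JNUV: JUV={A,C,T} ∪ N={G} → {A,C,G,T} (+1)
site 2, node CFJNUV: CF={C} ∩ JNUV={A,C,G,T} → {C} (+0)
site 3, node CF: C={C} ∪ F={T} → {C,T} (+1)
site 3, node UV: U={C} ∪ V={A} → {A,C} (+1)
site 3, node JUV: J={A} ∩ UV={A,C} → {A} (+0)
site 3, node JNUV: JUV={A} ∩ N={A} → {A} (+0)
site 3, node CFJNUV: CF={C,T} ∪ JNUV={A} → {A,C,T} (+1)
site 4, node CF: C={A} ∪ F={T} → {A,T} (+1)
site 4, node UV: U={C} ∪ V={G} → {C,G} (+1)
site 4, node JUV: J={T} ∪ UV={C,G} → {C,G,T} (+1)
site 4, node JNUV: JUV={C,G,T} ∩ N={G} → {G} (+0)
site 4, node CFJNUV: CF={A,T} ∪ JNUV={G} → {A,G,T} (+1)
per-site changes: [2, 3, 3, 3, 4]; total = 15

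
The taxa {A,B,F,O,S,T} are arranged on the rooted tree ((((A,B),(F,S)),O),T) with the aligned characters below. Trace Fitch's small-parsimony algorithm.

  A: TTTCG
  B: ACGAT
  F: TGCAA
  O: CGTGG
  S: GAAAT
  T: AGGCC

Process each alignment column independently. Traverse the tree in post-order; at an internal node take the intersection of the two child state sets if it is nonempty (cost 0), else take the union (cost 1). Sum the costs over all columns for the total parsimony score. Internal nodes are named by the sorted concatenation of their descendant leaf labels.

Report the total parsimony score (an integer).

18

AB@0: {T} ∪ {A} = {A,T} (union, +1)
FS@0: {T} ∪ {G} = {G,T} (union, +1)
ABFS@0: {A,T} ∩ {G,T} = {T} (intersection, +0)
ABFOS@0: {T} ∪ {C} = {C,T} (union, +1)
ABFOST@0: {C,T} ∪ {A} = {A,C,T} (union, +1)
AB@1: {T} ∪ {C} = {C,T} (union, +1)
FS@1: {G} ∪ {A} = {A,G} (union, +1)
ABFS@1: {C,T} ∪ {A,G} = {A,C,G,T} (union, +1)
ABFOS@1: {A,C,G,T} ∩ {G} = {G} (intersection, +0)
ABFOST@1: {G} ∩ {G} = {G} (intersection, +0)
AB@2: {T} ∪ {G} = {G,T} (union, +1)
FS@2: {C} ∪ {A} = {A,C} (union, +1)
ABFS@2: {G,T} ∪ {A,C} = {A,C,G,T} (union, +1)
ABFOS@2: {A,C,G,T} ∩ {T} = {T} (intersection, +0)
ABFOST@2: {T} ∪ {G} = {G,T} (union, +1)
AB@3: {C} ∪ {A} = {A,C} (union, +1)
FS@3: {A} ∩ {A} = {A} (intersection, +0)
ABFS@3: {A,C} ∩ {A} = {A} (intersection, +0)
ABFOS@3: {A} ∪ {G} = {A,G} (union, +1)
ABFOST@3: {A,G} ∪ {C} = {A,C,G} (union, +1)
AB@4: {G} ∪ {T} = {G,T} (union, +1)
FS@4: {A} ∪ {T} = {A,T} (union, +1)
ABFS@4: {G,T} ∩ {A,T} = {T} (intersection, +0)
ABFOS@4: {T} ∪ {G} = {G,T} (union, +1)
ABFOST@4: {G,T} ∪ {C} = {C,G,T} (union, +1)
per-site changes: [4, 3, 4, 3, 4]; total = 18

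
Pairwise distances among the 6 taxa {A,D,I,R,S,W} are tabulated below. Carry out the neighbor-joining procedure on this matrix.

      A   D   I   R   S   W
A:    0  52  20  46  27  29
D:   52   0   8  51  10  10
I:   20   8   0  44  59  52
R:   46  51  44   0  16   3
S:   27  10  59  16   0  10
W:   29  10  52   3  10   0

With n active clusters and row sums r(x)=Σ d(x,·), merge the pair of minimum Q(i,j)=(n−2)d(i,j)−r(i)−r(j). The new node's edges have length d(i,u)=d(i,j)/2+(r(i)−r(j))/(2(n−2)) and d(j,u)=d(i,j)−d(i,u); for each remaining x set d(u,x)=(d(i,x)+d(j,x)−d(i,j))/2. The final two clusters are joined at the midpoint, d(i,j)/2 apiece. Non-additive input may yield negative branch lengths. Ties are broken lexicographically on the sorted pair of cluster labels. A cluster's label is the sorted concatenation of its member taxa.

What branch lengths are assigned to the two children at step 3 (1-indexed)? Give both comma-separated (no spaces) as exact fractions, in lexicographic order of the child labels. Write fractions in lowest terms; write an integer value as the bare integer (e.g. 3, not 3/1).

161/16,43/16

step 1: merge (D,I) at d=8, Q=-282; branch lengths D→-5/2, I→21/2; new cluster DI
  updated: d(A,DI)=32, d(DI,R)=87/2, d(DI,S)=61/2, d(DI,W)=27
step 2: merge (A,DI) at d=32, Q=-171; branch lengths A→97/6, DI→95/6; new cluster ADI
  updated: d(ADI,R)=115/4, d(ADI,S)=51/4, d(ADI,W)=12
step 3: merge (ADI,S) at d=51/4, Q=-267/4; branch lengths ADI→161/16, S→43/16; new cluster ADIS
  updated: d(ADIS,R)=16, d(ADIS,W)=37/8
step 4: merge (ADIS,R) at d=16, Q=-189/8; branch lengths ADIS→141/16, R→115/16; new cluster ADIRS
  updated: d(ADIRS,W)=-67/16
step 5: merge (ADIRS,W) at d=-67/16; branch lengths ADIRS→-67/32, W→-67/32; new cluster ADIRSW
final tree: ((((A:97/6,(D:-5/2,I:21/2):95/6):161/16,S:43/16):141/16,R:115/16):-67/32,W:-67/32)
total length: 1033/16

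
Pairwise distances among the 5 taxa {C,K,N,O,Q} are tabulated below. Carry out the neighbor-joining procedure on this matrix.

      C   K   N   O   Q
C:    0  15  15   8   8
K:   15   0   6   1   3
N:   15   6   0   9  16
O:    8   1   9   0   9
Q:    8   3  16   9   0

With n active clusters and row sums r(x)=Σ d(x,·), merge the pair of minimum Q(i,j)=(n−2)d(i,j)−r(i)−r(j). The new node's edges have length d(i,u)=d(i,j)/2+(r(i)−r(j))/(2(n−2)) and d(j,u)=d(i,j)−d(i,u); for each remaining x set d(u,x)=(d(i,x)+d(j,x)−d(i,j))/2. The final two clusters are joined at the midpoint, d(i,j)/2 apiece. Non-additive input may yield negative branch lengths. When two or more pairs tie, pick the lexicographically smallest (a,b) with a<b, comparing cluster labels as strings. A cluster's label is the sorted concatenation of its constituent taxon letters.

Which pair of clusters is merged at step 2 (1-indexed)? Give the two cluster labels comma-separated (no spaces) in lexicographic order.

1. join C+Q (d=8, Q=-58) ⇒ CQ; edges |C|=17/3, |Q|=7/3
  updated: d(CQ,K)=5, d(CQ,N)=23/2, d(CQ,O)=9/2
2. join CQ+O (d=9/2, Q=-53/2) ⇒ COQ; edges |CQ|=31/8, |O|=5/8
  updated: d(COQ,K)=3/4, d(COQ,N)=8
3. join COQ+K (d=3/4, Q=-59/4) ⇒ CKOQ; edges |COQ|=11/8, |K|=-5/8
  updated: d(CKOQ,N)=53/8
4. join CKOQ+N (d=53/8) ⇒ CKNOQ; edges |CKOQ|=53/16, |N|=53/16
final tree: ((((C:17/3,Q:7/3):31/8,O:5/8):11/8,K:-5/8):53/16,N:53/16)
total length: 159/8

CQ,O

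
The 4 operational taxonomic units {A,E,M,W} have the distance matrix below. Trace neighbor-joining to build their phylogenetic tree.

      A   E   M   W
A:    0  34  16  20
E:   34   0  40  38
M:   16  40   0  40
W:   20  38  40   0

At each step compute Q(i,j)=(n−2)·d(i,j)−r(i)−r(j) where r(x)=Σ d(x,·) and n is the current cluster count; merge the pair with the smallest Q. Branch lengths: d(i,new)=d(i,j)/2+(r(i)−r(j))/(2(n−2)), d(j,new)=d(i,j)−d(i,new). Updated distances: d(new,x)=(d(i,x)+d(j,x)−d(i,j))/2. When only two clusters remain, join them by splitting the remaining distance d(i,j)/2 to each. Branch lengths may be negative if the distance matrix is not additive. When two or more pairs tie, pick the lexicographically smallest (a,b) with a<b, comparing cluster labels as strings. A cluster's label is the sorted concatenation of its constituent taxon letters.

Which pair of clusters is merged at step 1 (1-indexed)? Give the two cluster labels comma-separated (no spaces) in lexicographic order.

step 1: merge (A,M) at d=16, Q=-134; branch lengths A→3/2, M→29/2; new cluster AM
  updated: d(AM,E)=29, d(AM,W)=22
step 2: merge (AM,E) at d=29, Q=-89; branch lengths AM→13/2, E→45/2; new cluster AEM
  updated: d(AEM,W)=31/2
step 3: merge (AEM,W) at d=31/2; branch lengths AEM→31/4, W→31/4; new cluster AEMW
final tree: (((A:3/2,M:29/2):13/2,E:45/2):31/4,W:31/4)
total length: 121/2

A,M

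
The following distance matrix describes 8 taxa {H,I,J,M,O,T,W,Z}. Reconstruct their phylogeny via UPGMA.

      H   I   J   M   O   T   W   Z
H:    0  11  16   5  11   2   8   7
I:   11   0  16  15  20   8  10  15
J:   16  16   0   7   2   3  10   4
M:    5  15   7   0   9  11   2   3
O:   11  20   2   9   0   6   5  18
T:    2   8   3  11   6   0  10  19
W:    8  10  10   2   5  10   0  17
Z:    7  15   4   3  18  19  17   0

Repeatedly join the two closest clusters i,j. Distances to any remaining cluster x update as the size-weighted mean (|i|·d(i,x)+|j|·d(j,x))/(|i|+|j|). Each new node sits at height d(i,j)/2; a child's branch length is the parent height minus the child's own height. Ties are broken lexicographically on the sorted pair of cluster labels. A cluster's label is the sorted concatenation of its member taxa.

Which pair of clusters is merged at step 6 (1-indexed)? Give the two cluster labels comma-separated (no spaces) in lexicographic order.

1. join H+T (d=2) ⇒ HT; edges |H|=1, |T|=1
  updated: d(HT,I)=19/2, d(HT,J)=19/2, d(HT,M)=8, d(HT,O)=17/2, d(HT,W)=9, d(HT,Z)=13
2. join J+O (d=2) ⇒ JO; edges |J|=1, |O|=1
  updated: d(HT,JO)=9, d(I,JO)=18, d(JO,M)=8, d(JO,W)=15/2, d(JO,Z)=11
3. join M+W (d=2) ⇒ MW; edges |M|=1, |W|=1
  updated: d(HT,MW)=17/2, d(I,MW)=25/2, d(JO,MW)=31/4, d(MW,Z)=10
4. join JO+MW (d=31/4) ⇒ JMOW; edges |JO|=23/8, |MW|=23/8
  updated: d(HT,JMOW)=35/4, d(I,JMOW)=61/4, d(JMOW,Z)=21/2
5. join HT+JMOW (d=35/4) ⇒ HJMOTW; edges |HT|=27/8, |JMOW|=1/2
  updated: d(HJMOTW,I)=40/3, d(HJMOTW,Z)=34/3
6. join HJMOTW+Z (d=34/3) ⇒ HJMOTWZ; edges |HJMOTW|=31/24, |Z|=17/3
  updated: d(HJMOTWZ,I)=95/7
7. join HJMOTWZ+I (d=95/7) ⇒ HIJMOTWZ; edges |HJMOTWZ|=47/42, |I|=95/14
final tree: ((((H:1,T:1):27/8,((J:1,O:1):23/8,(M:1,W:1):23/8):1/2):31/24,Z:17/3):47/42,I:95/14)
total length: 2561/84

HJMOTW,Z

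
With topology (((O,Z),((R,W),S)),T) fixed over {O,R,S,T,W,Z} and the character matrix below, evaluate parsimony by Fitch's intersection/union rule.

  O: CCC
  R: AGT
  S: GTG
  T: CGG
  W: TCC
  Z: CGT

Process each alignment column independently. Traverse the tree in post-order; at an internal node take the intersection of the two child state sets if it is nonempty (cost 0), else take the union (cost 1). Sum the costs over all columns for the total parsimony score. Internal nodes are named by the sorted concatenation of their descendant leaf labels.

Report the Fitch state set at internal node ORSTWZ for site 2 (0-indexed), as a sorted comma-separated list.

site 0, node OZ: O={C} ∩ Z={C} → {C} (+0)
site 0, node RW: R={A} ∪ W={T} → {A,T} (+1)
site 0, node RSW: RW={A,T} ∪ S={G} → {A,G,T} (+1)
site 0, node ORSWZ: OZ={C} ∪ RSW={A,G,T} → {A,C,G,T} (+1)
site 0, node ORSTWZ: ORSWZ={A,C,G,T} ∩ T={C} → {C} (+0)
site 1, node OZ: O={C} ∪ Z={G} → {C,G} (+1)
site 1, node RW: R={G} ∪ W={C} → {C,G} (+1)
site 1, node RSW: RW={C,G} ∪ S={T} → {C,G,T} (+1)
site 1, node ORSWZ: OZ={C,G} ∩ RSW={C,G,T} → {C,G} (+0)
site 1, node ORSTWZ: ORSWZ={C,G} ∩ T={G} → {G} (+0)
site 2, node OZ: O={C} ∪ Z={T} → {C,T} (+1)
site 2, node RW: R={T} ∪ W={C} → {C,T} (+1)
site 2, node RSW: RW={C,T} ∪ S={G} → {C,G,T} (+1)
site 2, node ORSWZ: OZ={C,T} ∩ RSW={C,G,T} → {C,T} (+0)
site 2, node ORSTWZ: ORSWZ={C,T} ∪ T={G} → {C,G,T} (+1)
per-site changes: [3, 3, 4]; total = 10

C,G,T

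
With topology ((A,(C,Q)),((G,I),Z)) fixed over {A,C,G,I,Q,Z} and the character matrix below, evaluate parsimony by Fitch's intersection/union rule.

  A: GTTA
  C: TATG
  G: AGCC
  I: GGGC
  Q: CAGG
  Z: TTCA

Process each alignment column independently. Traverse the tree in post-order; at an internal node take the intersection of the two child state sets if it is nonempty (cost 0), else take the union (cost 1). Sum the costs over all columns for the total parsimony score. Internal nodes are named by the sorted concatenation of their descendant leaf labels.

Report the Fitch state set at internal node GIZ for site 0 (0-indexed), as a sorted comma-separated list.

CQ@0: {T} ∪ {C} = {C,T} (union, +1)
ACQ@0: {G} ∪ {C,T} = {C,G,T} (union, +1)
GI@0: {A} ∪ {G} = {A,G} (union, +1)
GIZ@0: {A,G} ∪ {T} = {A,G,T} (union, +1)
ACGIQZ@0: {C,G,T} ∩ {A,G,T} = {G,T} (intersection, +0)
CQ@1: {A} ∩ {A} = {A} (intersection, +0)
ACQ@1: {T} ∪ {A} = {A,T} (union, +1)
GI@1: {G} ∩ {G} = {G} (intersection, +0)
GIZ@1: {G} ∪ {T} = {G,T} (union, +1)
ACGIQZ@1: {A,T} ∩ {G,T} = {T} (intersection, +0)
CQ@2: {T} ∪ {G} = {G,T} (union, +1)
ACQ@2: {T} ∩ {G,T} = {T} (intersection, +0)
GI@2: {C} ∪ {G} = {C,G} (union, +1)
GIZ@2: {C,G} ∩ {C} = {C} (intersection, +0)
ACGIQZ@2: {T} ∪ {C} = {C,T} (union, +1)
CQ@3: {G} ∩ {G} = {G} (intersection, +0)
ACQ@3: {A} ∪ {G} = {A,G} (union, +1)
GI@3: {C} ∩ {C} = {C} (intersection, +0)
GIZ@3: {C} ∪ {A} = {A,C} (union, +1)
ACGIQZ@3: {A,G} ∩ {A,C} = {A} (intersection, +0)
per-site changes: [4, 2, 3, 2]; total = 11

A,G,T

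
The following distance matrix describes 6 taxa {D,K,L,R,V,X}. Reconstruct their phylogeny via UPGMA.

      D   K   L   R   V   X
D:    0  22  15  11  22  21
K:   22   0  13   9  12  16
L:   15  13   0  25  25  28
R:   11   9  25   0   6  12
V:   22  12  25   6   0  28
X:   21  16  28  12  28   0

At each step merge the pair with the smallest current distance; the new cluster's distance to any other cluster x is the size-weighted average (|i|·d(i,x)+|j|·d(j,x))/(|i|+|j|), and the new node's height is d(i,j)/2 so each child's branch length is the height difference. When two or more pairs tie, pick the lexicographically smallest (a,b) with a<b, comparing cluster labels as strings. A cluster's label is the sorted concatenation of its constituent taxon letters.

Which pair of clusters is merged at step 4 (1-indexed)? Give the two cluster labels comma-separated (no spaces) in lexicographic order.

KRV,X

step 1: merge (R,V) at d=6; branch lengths R→3, V→3; new cluster RV
  updated: d(D,RV)=33/2, d(K,RV)=21/2, d(L,RV)=25, d(RV,X)=20
step 2: merge (K,RV) at d=21/2; branch lengths K→21/4, RV→9/4; new cluster KRV
  updated: d(D,KRV)=55/3, d(KRV,L)=21, d(KRV,X)=56/3
step 3: merge (D,L) at d=15; branch lengths D→15/2, L→15/2; new cluster DL
  updated: d(DL,KRV)=59/3, d(DL,X)=49/2
step 4: merge (KRV,X) at d=56/3; branch lengths KRV→49/12, X→28/3; new cluster KRVX
  updated: d(DL,KRVX)=167/8
step 5: merge (DL,KRVX) at d=167/8; branch lengths DL→47/16, KRVX→53/48; new cluster DKLRVX
final tree: ((D:15/2,L:15/2):47/16,((K:21/4,(R:3,V:3):9/4):49/12,X:28/3):53/48)
total length: 1103/24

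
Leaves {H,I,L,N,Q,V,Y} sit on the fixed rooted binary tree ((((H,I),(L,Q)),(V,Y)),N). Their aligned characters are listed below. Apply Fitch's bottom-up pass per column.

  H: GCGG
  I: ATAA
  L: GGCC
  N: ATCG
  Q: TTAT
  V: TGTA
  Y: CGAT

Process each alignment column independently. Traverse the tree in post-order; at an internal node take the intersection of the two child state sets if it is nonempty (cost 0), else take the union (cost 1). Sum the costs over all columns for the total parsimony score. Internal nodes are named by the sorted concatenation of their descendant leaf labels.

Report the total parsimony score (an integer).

HI@0: {G} ∪ {A} = {A,G} (union, +1)
LQ@0: {G} ∪ {T} = {G,T} (union, +1)
HILQ@0: {A,G} ∩ {G,T} = {G} (intersection, +0)
VY@0: {T} ∪ {C} = {C,T} (union, +1)
HILQVY@0: {G} ∪ {C,T} = {C,G,T} (union, +1)
HILNQVY@0: {C,G,T} ∪ {A} = {A,C,G,T} (union, +1)
HI@1: {C} ∪ {T} = {C,T} (union, +1)
LQ@1: {G} ∪ {T} = {G,T} (union, +1)
HILQ@1: {C,T} ∩ {G,T} = {T} (intersection, +0)
VY@1: {G} ∩ {G} = {G} (intersection, +0)
HILQVY@1: {T} ∪ {G} = {G,T} (union, +1)
HILNQVY@1: {G,T} ∩ {T} = {T} (intersection, +0)
HI@2: {G} ∪ {A} = {A,G} (union, +1)
LQ@2: {C} ∪ {A} = {A,C} (union, +1)
HILQ@2: {A,G} ∩ {A,C} = {A} (intersection, +0)
VY@2: {T} ∪ {A} = {A,T} (union, +1)
HILQVY@2: {A} ∩ {A,T} = {A} (intersection, +0)
HILNQVY@2: {A} ∪ {C} = {A,C} (union, +1)
HI@3: {G} ∪ {A} = {A,G} (union, +1)
LQ@3: {C} ∪ {T} = {C,T} (union, +1)
HILQ@3: {A,G} ∪ {C,T} = {A,C,G,T} (union, +1)
VY@3: {A} ∪ {T} = {A,T} (union, +1)
HILQVY@3: {A,C,G,T} ∩ {A,T} = {A,T} (intersection, +0)
HILNQVY@3: {A,T} ∪ {G} = {A,G,T} (union, +1)
per-site changes: [5, 3, 4, 5]; total = 17

17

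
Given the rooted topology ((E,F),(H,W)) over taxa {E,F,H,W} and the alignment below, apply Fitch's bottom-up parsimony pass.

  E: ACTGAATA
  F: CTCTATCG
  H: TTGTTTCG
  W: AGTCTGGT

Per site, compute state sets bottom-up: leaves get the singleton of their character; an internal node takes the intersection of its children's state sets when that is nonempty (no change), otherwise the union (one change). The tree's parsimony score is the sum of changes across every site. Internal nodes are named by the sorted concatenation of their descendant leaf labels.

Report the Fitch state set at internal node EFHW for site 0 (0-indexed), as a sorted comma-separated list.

EF@0: {A} ∪ {C} = {A,C} (union, +1)
HW@0: {T} ∪ {A} = {A,T} (union, +1)
EFHW@0: {A,C} ∩ {A,T} = {A} (intersection, +0)
EF@1: {C} ∪ {T} = {C,T} (union, +1)
HW@1: {T} ∪ {G} = {G,T} (union, +1)
EFHW@1: {C,T} ∩ {G,T} = {T} (intersection, +0)
EF@2: {T} ∪ {C} = {C,T} (union, +1)
HW@2: {G} ∪ {T} = {G,T} (union, +1)
EFHW@2: {C,T} ∩ {G,T} = {T} (intersection, +0)
EF@3: {G} ∪ {T} = {G,T} (union, +1)
HW@3: {T} ∪ {C} = {C,T} (union, +1)
EFHW@3: {G,T} ∩ {C,T} = {T} (intersection, +0)
EF@4: {A} ∩ {A} = {A} (intersection, +0)
HW@4: {T} ∩ {T} = {T} (intersection, +0)
EFHW@4: {A} ∪ {T} = {A,T} (union, +1)
EF@5: {A} ∪ {T} = {A,T} (union, +1)
HW@5: {T} ∪ {G} = {G,T} (union, +1)
EFHW@5: {A,T} ∩ {G,T} = {T} (intersection, +0)
EF@6: {T} ∪ {C} = {C,T} (union, +1)
HW@6: {C} ∪ {G} = {C,G} (union, +1)
EFHW@6: {C,T} ∩ {C,G} = {C} (intersection, +0)
EF@7: {A} ∪ {G} = {A,G} (union, +1)
HW@7: {G} ∪ {T} = {G,T} (union, +1)
EFHW@7: {A,G} ∩ {G,T} = {G} (intersection, +0)
per-site changes: [2, 2, 2, 2, 1, 2, 2, 2]; total = 15

A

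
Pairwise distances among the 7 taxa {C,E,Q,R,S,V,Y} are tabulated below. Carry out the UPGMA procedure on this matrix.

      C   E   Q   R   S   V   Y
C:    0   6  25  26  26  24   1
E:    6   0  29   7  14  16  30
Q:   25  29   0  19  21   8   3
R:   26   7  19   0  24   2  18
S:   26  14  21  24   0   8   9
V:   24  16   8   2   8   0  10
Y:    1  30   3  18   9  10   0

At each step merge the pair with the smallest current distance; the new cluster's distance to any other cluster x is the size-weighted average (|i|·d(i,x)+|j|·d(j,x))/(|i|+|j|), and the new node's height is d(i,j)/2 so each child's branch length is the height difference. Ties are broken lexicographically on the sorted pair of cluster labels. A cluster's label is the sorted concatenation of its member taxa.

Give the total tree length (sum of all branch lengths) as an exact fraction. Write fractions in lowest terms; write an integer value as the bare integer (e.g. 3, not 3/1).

iteration 1: select C,Y (d=1); attach at lengths (1/2, 1/2); label the merged cluster CY
  updated: d(CY,E)=18, d(CY,Q)=14, d(CY,R)=22, d(CY,S)=35/2, d(CY,V)=17
iteration 2: select R,V (d=2); attach at lengths (1, 1); label the merged cluster RV
  updated: d(CY,RV)=39/2, d(E,RV)=23/2, d(Q,RV)=27/2, d(RV,S)=16
iteration 3: select E,RV (d=23/2); attach at lengths (23/4, 19/4); label the merged cluster ERV
  updated: d(CY,ERV)=19, d(ERV,Q)=56/3, d(ERV,S)=46/3
iteration 4: select CY,Q (d=14); attach at lengths (13/2, 7); label the merged cluster CQY
  updated: d(CQY,ERV)=170/9, d(CQY,S)=56/3
iteration 5: select ERV,S (d=46/3); attach at lengths (23/12, 23/3); label the merged cluster ERSV
  updated: d(CQY,ERSV)=113/6
iteration 6: select CQY,ERSV (d=113/6); attach at lengths (29/12, 7/4); label the merged cluster CEQRSVY
final tree: (((C:1/2,Y:1/2):13/2,Q:7):29/12,((E:23/4,(R:1,V:1):19/4):23/12,S:23/3):7/4)
total length: 163/4

163/4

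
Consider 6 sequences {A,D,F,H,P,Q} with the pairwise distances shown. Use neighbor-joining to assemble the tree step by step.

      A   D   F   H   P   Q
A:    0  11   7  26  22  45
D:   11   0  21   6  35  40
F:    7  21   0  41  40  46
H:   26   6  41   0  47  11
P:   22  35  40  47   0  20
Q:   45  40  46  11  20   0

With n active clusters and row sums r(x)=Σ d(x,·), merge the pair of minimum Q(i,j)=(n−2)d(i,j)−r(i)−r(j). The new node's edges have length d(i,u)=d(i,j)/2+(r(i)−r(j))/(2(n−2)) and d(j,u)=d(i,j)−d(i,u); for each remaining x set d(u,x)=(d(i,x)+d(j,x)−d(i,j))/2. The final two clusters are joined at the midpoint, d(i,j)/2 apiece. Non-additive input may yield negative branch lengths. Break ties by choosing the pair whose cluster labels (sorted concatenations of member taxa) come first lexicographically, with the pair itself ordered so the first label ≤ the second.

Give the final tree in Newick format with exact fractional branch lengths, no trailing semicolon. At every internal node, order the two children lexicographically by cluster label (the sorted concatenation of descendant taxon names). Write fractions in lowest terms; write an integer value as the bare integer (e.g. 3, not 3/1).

iteration 1: select H,Q (d=11, Q=-249); attach at lengths (13/8, 75/8); label the merged cluster HQ
  updated: d(A,HQ)=30, d(D,HQ)=35/2, d(F,HQ)=38, d(HQ,P)=28
iteration 2: select A,F (d=7, Q=-155); attach at lengths (-5/2, 19/2); label the merged cluster AF
  updated: d(AF,D)=25/2, d(AF,HQ)=61/2, d(AF,P)=55/2
iteration 3: select AF,D (d=25/2, Q=-221/2); attach at lengths (61/8, 39/8); label the merged cluster ADF
  updated: d(ADF,HQ)=71/4, d(ADF,P)=25
iteration 4: select ADF,HQ (d=71/4, Q=-283/4); attach at lengths (59/8, 83/8); label the merged cluster ADFHQ
  updated: d(ADFHQ,P)=141/8
iteration 5: select ADFHQ,P (d=141/8); attach at lengths (141/16, 141/16); label the merged cluster ADFHPQ
final tree: ((((A:-5/2,F:19/2):61/8,D:39/8):59/8,(H:13/8,Q:75/8):83/8):141/16,P:141/16)
total length: 527/8

((((A:-5/2,F:19/2):61/8,D:39/8):59/8,(H:13/8,Q:75/8):83/8):141/16,P:141/16)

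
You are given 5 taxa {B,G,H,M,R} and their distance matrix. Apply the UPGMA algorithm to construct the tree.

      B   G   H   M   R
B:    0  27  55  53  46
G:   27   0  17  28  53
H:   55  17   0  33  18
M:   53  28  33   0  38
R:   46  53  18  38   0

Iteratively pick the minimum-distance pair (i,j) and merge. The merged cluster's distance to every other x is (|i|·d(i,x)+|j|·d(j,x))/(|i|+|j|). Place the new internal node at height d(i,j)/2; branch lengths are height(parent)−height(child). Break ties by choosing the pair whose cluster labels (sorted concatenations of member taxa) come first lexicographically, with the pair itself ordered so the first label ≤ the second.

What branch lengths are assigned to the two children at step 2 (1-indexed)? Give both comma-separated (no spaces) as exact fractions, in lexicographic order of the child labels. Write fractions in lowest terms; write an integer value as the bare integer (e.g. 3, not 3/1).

27/4,61/4

iteration 1: select G,H (d=17); attach at lengths (17/2, 17/2); label the merged cluster GH
  updated: d(B,GH)=41, d(GH,M)=61/2, d(GH,R)=71/2
iteration 2: select GH,M (d=61/2); attach at lengths (27/4, 61/4); label the merged cluster GHM
  updated: d(B,GHM)=45, d(GHM,R)=109/3
iteration 3: select GHM,R (d=109/3); attach at lengths (35/12, 109/6); label the merged cluster GHMR
  updated: d(B,GHMR)=181/4
iteration 4: select B,GHMR (d=181/4); attach at lengths (181/8, 107/24); label the merged cluster BGHMR
final tree: (B:181/8,(((G:17/2,H:17/2):27/4,M:61/4):35/12,R:109/6):107/24)
total length: 523/6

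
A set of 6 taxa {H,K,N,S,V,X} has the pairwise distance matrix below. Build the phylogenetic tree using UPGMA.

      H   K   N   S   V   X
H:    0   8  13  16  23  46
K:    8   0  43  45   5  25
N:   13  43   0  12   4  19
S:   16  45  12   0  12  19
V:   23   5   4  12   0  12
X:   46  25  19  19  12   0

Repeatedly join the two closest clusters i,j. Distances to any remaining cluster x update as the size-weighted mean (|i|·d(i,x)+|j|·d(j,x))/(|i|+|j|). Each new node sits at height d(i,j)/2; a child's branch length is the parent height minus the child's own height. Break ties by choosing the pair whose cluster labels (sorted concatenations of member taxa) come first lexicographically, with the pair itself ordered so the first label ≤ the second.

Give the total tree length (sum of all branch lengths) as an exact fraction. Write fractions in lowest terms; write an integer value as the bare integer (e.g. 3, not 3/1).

142/3

step 1: merge (N,V) at d=4; branch lengths N→2, V→2; new cluster NV
  updated: d(H,NV)=18, d(K,NV)=24, d(NV,S)=12, d(NV,X)=31/2
step 2: merge (H,K) at d=8; branch lengths H→4, K→4; new cluster HK
  updated: d(HK,NV)=21, d(HK,S)=61/2, d(HK,X)=71/2
step 3: merge (NV,S) at d=12; branch lengths NV→4, S→6; new cluster NSV
  updated: d(HK,NSV)=145/6, d(NSV,X)=50/3
step 4: merge (NSV,X) at d=50/3; branch lengths NSV→7/3, X→25/3; new cluster NSVX
  updated: d(HK,NSVX)=27
step 5: merge (HK,NSVX) at d=27; branch lengths HK→19/2, NSVX→31/6; new cluster HKNSVX
final tree: ((H:4,K:4):19/2,(((N:2,V:2):4,S:6):7/3,X:25/3):31/6)
total length: 142/3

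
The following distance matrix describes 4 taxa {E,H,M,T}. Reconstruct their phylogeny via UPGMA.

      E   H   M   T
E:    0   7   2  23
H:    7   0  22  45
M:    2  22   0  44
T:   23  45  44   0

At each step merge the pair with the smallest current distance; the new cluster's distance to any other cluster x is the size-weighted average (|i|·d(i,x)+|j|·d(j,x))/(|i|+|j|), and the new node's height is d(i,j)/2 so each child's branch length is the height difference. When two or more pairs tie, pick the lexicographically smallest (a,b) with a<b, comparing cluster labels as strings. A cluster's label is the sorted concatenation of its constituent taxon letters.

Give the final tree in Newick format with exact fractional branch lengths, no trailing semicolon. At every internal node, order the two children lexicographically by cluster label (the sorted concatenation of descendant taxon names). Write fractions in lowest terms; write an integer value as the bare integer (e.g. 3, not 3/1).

(((E:1,M:1):25/4,H:29/4):137/12,T:56/3)

1. join E+M (d=2) ⇒ EM; edges |E|=1, |M|=1
  updated: d(EM,H)=29/2, d(EM,T)=67/2
2. join EM+H (d=29/2) ⇒ EHM; edges |EM|=25/4, |H|=29/4
  updated: d(EHM,T)=112/3
3. join EHM+T (d=112/3) ⇒ EHMT; edges |EHM|=137/12, |T|=56/3
final tree: (((E:1,M:1):25/4,H:29/4):137/12,T:56/3)
total length: 547/12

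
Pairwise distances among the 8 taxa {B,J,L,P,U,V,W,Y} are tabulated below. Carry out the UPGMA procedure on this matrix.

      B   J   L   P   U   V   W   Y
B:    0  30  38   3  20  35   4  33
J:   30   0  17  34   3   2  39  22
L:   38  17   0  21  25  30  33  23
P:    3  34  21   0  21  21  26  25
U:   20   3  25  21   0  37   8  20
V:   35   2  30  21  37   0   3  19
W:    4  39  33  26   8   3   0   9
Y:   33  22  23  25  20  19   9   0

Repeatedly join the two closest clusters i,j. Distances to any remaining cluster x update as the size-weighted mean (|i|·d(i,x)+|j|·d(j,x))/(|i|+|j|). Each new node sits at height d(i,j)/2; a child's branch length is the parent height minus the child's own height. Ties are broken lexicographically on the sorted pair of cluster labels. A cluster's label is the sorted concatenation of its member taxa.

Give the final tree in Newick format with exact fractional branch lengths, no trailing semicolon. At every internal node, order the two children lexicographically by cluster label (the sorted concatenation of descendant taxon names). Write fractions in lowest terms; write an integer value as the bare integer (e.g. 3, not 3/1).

step 1: merge (J,V) at d=2; branch lengths J→1, V→1; new cluster JV
  updated: d(B,JV)=65/2, d(JV,L)=47/2, d(JV,P)=55/2, d(JV,U)=20, d(JV,W)=21, d(JV,Y)=41/2
step 2: merge (B,P) at d=3; branch lengths B→3/2, P→3/2; new cluster BP
  updated: d(BP,JV)=30, d(BP,L)=59/2, d(BP,U)=41/2, d(BP,W)=15, d(BP,Y)=29
step 3: merge (U,W) at d=8; branch lengths U→4, W→4; new cluster UW
  updated: d(BP,UW)=71/4, d(JV,UW)=41/2, d(L,UW)=29, d(UW,Y)=29/2
step 4: merge (UW,Y) at d=29/2; branch lengths UW→13/4, Y→29/4; new cluster UWY
  updated: d(BP,UWY)=43/2, d(JV,UWY)=41/2, d(L,UWY)=27
step 5: merge (JV,UWY) at d=41/2; branch lengths JV→37/4, UWY→3; new cluster JUVWY
  updated: d(BP,JUVWY)=249/10, d(JUVWY,L)=128/5
step 6: merge (BP,JUVWY) at d=249/10; branch lengths BP→219/20, JUVWY→11/5; new cluster BJPUVWY
  updated: d(BJPUVWY,L)=187/7
step 7: merge (BJPUVWY,L) at d=187/7; branch lengths BJPUVWY→127/140, L→187/14; new cluster BJLPUVWY
final tree: (((B:3/2,P:3/2):219/20,((J:1,V:1):37/4,((U:4,W:4):13/4,Y:29/4):3):11/5):127/140,L:187/14)
total length: 8843/140

(((B:3/2,P:3/2):219/20,((J:1,V:1):37/4,((U:4,W:4):13/4,Y:29/4):3):11/5):127/140,L:187/14)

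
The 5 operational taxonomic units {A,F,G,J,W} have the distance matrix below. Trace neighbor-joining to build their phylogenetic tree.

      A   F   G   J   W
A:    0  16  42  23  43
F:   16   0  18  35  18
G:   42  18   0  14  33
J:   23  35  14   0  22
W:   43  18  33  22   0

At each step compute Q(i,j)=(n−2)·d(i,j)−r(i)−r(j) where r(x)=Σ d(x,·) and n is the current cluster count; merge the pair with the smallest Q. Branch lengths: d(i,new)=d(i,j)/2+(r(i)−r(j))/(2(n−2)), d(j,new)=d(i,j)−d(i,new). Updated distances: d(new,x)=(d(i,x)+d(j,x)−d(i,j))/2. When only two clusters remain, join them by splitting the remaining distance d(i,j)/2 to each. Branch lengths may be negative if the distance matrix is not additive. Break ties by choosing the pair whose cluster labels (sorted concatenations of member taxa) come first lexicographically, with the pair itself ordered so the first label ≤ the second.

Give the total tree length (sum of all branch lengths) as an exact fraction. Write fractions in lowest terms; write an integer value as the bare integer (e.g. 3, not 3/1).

1. join A+F (d=16, Q=-163) ⇒ AF; edges |A|=85/6, |F|=11/6
  updated: d(AF,G)=22, d(AF,J)=21, d(AF,W)=45/2
2. join AF+W (d=45/2, Q=-98) ⇒ AFW; edges |AF|=33/4, |W|=57/4
  updated: d(AFW,G)=65/4, d(AFW,J)=41/4
3. join AFW+G (d=65/4, Q=-81/2) ⇒ AFGW; edges |AFW|=25/4, |G|=10
  updated: d(AFGW,J)=4
4. join AFGW+J (d=4) ⇒ AFGJW; edges |AFGW|=2, |J|=2
final tree: ((((A:85/6,F:11/6):33/4,W:57/4):25/4,G:10):2,J:2)
total length: 235/4

235/4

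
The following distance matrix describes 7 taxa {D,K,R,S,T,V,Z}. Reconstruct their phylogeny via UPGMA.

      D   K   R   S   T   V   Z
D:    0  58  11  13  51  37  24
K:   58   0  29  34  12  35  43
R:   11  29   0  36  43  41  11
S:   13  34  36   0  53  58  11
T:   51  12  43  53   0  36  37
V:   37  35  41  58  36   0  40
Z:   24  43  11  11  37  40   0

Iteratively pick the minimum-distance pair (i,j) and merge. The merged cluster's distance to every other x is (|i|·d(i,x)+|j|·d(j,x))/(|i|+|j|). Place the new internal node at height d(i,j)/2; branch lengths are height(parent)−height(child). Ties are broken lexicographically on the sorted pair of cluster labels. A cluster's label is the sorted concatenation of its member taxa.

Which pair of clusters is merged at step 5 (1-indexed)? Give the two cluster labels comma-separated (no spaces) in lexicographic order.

1. join D+R (d=11) ⇒ DR; edges |D|=11/2, |R|=11/2
  updated: d(DR,K)=87/2, d(DR,S)=49/2, d(DR,T)=47, d(DR,V)=39, d(DR,Z)=35/2
2. join S+Z (d=11) ⇒ SZ; edges |S|=11/2, |Z|=11/2
  updated: d(DR,SZ)=21, d(K,SZ)=77/2, d(SZ,T)=45, d(SZ,V)=49
3. join K+T (d=12) ⇒ KT; edges |K|=6, |T|=6
  updated: d(DR,KT)=181/4, d(KT,SZ)=167/4, d(KT,V)=71/2
4. join DR+SZ (d=21) ⇒ DRSZ; edges |DR|=5, |SZ|=5
  updated: d(DRSZ,KT)=87/2, d(DRSZ,V)=44
5. join KT+V (d=71/2) ⇒ KTV; edges |KT|=47/4, |V|=71/4
  updated: d(DRSZ,KTV)=131/3
6. join DRSZ+KTV (d=131/3) ⇒ DKRSTVZ; edges |DRSZ|=34/3, |KTV|=49/12
final tree: (((D:11/2,R:11/2):5,(S:11/2,Z:11/2):5):34/3,((K:6,T:6):47/4,V:71/4):49/12)
total length: 1067/12

KT,V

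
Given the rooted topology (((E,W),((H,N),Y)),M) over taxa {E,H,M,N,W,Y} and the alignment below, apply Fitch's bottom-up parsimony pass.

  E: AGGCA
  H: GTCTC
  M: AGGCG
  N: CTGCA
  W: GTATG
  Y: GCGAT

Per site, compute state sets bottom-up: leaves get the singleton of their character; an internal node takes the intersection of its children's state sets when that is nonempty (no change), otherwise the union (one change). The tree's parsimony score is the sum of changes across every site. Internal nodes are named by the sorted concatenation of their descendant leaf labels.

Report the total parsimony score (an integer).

15

[col 0] EW: children E:{A}, W:{G} ∪→ {A,G}; cost 1
[col 0] HN: children H:{G}, N:{C} ∪→ {C,G}; cost 1
[col 0] HNY: children HN:{C,G}, Y:{G} ∩→ {G}; cost 0
[col 0] EHNWY: children EW:{A,G}, HNY:{G} ∩→ {G}; cost 0
[col 0] EHMNWY: children EHNWY:{G}, M:{A} ∪→ {A,G}; cost 1
[col 1] EW: children E:{G}, W:{T} ∪→ {G,T}; cost 1
[col 1] HN: children H:{T}, N:{T} ∩→ {T}; cost 0
[col 1] HNY: children HN:{T}, Y:{C} ∪→ {C,T}; cost 1
[col 1] EHNWY: children EW:{G,T}, HNY:{C,T} ∩→ {T}; cost 0
[col 1] EHMNWY: children EHNWY:{T}, M:{G} ∪→ {G,T}; cost 1
[col 2] EW: children E:{G}, W:{A} ∪→ {A,G}; cost 1
[col 2] HN: children H:{C}, N:{G} ∪→ {C,G}; cost 1
[col 2] HNY: children HN:{C,G}, Y:{G} ∩→ {G}; cost 0
[col 2] EHNWY: children EW:{A,G}, HNY:{G} ∩→ {G}; cost 0
[col 2] EHMNWY: children EHNWY:{G}, M:{G} ∩→ {G}; cost 0
[col 3] EW: children E:{C}, W:{T} ∪→ {C,T}; cost 1
[col 3] HN: children H:{T}, N:{C} ∪→ {C,T}; cost 1
[col 3] HNY: children HN:{C,T}, Y:{A} ∪→ {A,C,T}; cost 1
[col 3] EHNWY: children EW:{C,T}, HNY:{A,C,T} ∩→ {C,T}; cost 0
[col 3] EHMNWY: children EHNWY:{C,T}, M:{C} ∩→ {C}; cost 0
[col 4] EW: children E:{A}, W:{G} ∪→ {A,G}; cost 1
[col 4] HN: children H:{C}, N:{A} ∪→ {A,C}; cost 1
[col 4] HNY: children HN:{A,C}, Y:{T} ∪→ {A,C,T}; cost 1
[col 4] EHNWY: children EW:{A,G}, HNY:{A,C,T} ∩→ {A}; cost 0
[col 4] EHMNWY: children EHNWY:{A}, M:{G} ∪→ {A,G}; cost 1
per-site changes: [3, 3, 2, 3, 4]; total = 15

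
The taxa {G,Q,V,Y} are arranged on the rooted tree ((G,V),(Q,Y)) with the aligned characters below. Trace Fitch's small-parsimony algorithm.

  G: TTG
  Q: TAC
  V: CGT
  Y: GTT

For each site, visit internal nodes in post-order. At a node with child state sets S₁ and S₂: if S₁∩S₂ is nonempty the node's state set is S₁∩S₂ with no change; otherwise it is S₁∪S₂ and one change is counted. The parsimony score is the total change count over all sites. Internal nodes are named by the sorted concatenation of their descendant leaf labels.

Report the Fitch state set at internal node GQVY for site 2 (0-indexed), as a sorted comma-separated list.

T

[col 0] GV: children G:{T}, V:{C} ∪→ {C,T}; cost 1
[col 0] QY: children Q:{T}, Y:{G} ∪→ {G,T}; cost 1
[col 0] GQVY: children GV:{C,T}, QY:{G,T} ∩→ {T}; cost 0
[col 1] GV: children G:{T}, V:{G} ∪→ {G,T}; cost 1
[col 1] QY: children Q:{A}, Y:{T} ∪→ {A,T}; cost 1
[col 1] GQVY: children GV:{G,T}, QY:{A,T} ∩→ {T}; cost 0
[col 2] GV: children G:{G}, V:{T} ∪→ {G,T}; cost 1
[col 2] QY: children Q:{C}, Y:{T} ∪→ {C,T}; cost 1
[col 2] GQVY: children GV:{G,T}, QY:{C,T} ∩→ {T}; cost 0
per-site changes: [2, 2, 2]; total = 6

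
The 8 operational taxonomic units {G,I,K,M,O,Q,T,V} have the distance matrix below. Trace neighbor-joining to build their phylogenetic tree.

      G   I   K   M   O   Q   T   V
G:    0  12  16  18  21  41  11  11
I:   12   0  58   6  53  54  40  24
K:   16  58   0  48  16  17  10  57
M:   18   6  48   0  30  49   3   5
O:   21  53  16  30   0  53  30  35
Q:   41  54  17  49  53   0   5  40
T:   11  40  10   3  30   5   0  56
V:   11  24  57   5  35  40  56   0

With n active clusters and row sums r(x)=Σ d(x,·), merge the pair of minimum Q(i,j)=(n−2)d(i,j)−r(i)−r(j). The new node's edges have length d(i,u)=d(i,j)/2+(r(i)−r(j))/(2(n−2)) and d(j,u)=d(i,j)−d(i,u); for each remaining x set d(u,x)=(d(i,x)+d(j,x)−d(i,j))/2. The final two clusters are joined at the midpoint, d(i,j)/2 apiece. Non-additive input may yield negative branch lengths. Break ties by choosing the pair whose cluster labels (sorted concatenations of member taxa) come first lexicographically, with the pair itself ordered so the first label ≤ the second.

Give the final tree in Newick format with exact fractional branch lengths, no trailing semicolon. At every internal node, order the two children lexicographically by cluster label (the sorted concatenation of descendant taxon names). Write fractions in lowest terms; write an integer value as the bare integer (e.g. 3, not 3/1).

((((G:-13/3,((K:37/5,(Q:67/6,T:-37/6):18/5):85/8,O:91/8):263/24):335/32,V:205/32):163/32,I:301/32):-109/64,M:-109/64)

1. join Q+T (d=5, Q=-384) ⇒ QT; edges |Q|=67/6, |T|=-37/6
  updated: d(G,QT)=47/2, d(I,QT)=89/2, d(K,QT)=11, d(M,QT)=47/2, d(O,QT)=39, d(QT,V)=91/2
2. join K+QT (d=11, Q=-338) ⇒ KQT; edges |K|=37/5, |QT|=18/5
  updated: d(G,KQT)=57/4, d(I,KQT)=183/4, d(KQT,M)=121/4, d(KQT,O)=22, d(KQT,V)=183/4
3. join KQT+O (d=22, Q=-231) ⇒ KOQT; edges |KQT|=85/8, |O|=91/8
  updated: d(G,KOQT)=53/8, d(I,KOQT)=307/8, d(KOQT,M)=153/8, d(KOQT,V)=235/8
4. join G+KOQT (d=53/8, Q=-485/4) ⇒ GKOQT; edges |G|=-13/3, |KOQT|=263/24
  updated: d(GKOQT,I)=175/8, d(GKOQT,M)=61/4, d(GKOQT,V)=135/8
5. join GKOQT+V (d=135/8, Q=-529/8) ⇒ GKOQTV; edges |GKOQT|=335/32, |V|=205/32
  updated: d(GKOQTV,I)=29/2, d(GKOQTV,M)=27/16
6. join GKOQTV+I (d=29/2, Q=-355/16) ⇒ GIKOQTV; edges |GKOQTV|=163/32, |I|=301/32
  updated: d(GIKOQTV,M)=-109/32
7. join GIKOQTV+M (d=-109/32) ⇒ GIKMOQTV; edges |GIKOQTV|=-109/64, |M|=-109/64
final tree: ((((G:-13/3,((K:37/5,(Q:67/6,T:-37/6):18/5):85/8,O:91/8):263/24):335/32,V:205/32):163/32,I:301/32):-109/64,M:-109/64)
total length: 2323/32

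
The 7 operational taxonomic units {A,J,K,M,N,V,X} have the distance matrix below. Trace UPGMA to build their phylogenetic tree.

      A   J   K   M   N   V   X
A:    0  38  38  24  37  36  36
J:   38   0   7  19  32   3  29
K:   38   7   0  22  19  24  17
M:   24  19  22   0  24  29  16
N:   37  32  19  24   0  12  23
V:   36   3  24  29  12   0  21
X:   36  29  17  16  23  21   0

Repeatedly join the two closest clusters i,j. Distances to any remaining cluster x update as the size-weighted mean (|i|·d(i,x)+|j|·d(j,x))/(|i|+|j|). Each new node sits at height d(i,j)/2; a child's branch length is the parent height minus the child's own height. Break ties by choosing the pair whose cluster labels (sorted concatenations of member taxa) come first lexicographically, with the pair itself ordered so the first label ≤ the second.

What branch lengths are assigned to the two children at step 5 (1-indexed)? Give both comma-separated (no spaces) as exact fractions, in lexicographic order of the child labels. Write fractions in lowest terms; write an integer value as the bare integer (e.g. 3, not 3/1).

1. join J+V (d=3) ⇒ JV; edges |J|=3/2, |V|=3/2
  updated: d(A,JV)=37, d(JV,K)=31/2, d(JV,M)=24, d(JV,N)=22, d(JV,X)=25
2. join JV+K (d=31/2) ⇒ JKV; edges |JV|=25/4, |K|=31/4
  updated: d(A,JKV)=112/3, d(JKV,M)=70/3, d(JKV,N)=21, d(JKV,X)=67/3
3. join M+X (d=16) ⇒ MX; edges |M|=8, |X|=8
  updated: d(A,MX)=30, d(JKV,MX)=137/6, d(MX,N)=47/2
4. join JKV+N (d=21) ⇒ JKNV; edges |JKV|=11/4, |N|=21/2
  updated: d(A,JKNV)=149/4, d(JKNV,MX)=23
5. join JKNV+MX (d=23) ⇒ JKMNVX; edges |JKNV|=1, |MX|=7/2
  updated: d(A,JKMNVX)=209/6
6. join A+JKMNVX (d=209/6) ⇒ AJKMNVX; edges |A|=209/12, |JKMNVX|=71/12
final tree: (A:209/12,((((J:3/2,V:3/2):25/4,K:31/4):11/4,N:21/2):1,(M:8,X:8):7/2):71/12)
total length: 889/12

1,7/2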